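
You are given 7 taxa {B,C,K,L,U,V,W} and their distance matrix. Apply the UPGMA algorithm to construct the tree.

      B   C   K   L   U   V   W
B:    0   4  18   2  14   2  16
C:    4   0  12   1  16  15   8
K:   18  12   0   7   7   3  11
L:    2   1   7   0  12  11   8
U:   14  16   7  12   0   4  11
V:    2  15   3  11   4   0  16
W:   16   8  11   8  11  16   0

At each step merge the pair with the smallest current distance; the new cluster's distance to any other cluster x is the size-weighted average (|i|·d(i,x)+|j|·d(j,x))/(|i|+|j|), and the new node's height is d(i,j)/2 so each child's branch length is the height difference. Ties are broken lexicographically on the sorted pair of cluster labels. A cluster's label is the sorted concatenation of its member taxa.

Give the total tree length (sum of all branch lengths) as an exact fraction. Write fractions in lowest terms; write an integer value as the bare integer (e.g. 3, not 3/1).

iteration 1: select C,L (d=1); attach at lengths (1/2, 1/2); label the merged cluster CL
  updated: d(B,CL)=3, d(CL,K)=19/2, d(CL,U)=14, d(CL,V)=13, d(CL,W)=8
iteration 2: select B,V (d=2); attach at lengths (1, 1); label the merged cluster BV
  updated: d(BV,CL)=8, d(BV,K)=21/2, d(BV,U)=9, d(BV,W)=16
iteration 3: select K,U (d=7); attach at lengths (7/2, 7/2); label the merged cluster KU
  updated: d(BV,KU)=39/4, d(CL,KU)=47/4, d(KU,W)=11
iteration 4: select BV,CL (d=8); attach at lengths (3, 7/2); label the merged cluster BCLV
  updated: d(BCLV,KU)=43/4, d(BCLV,W)=12
iteration 5: select BCLV,KU (d=43/4); attach at lengths (11/8, 15/8); label the merged cluster BCKLUV
  updated: d(BCKLUV,W)=35/3
iteration 6: select BCKLUV,W (d=35/3); attach at lengths (11/24, 35/6); label the merged cluster BCKLUVW
final tree: ((((B:1,V:1):3,(C:1/2,L:1/2):7/2):11/8,(K:7/2,U:7/2):15/8):11/24,W:35/6)
total length: 625/24

625/24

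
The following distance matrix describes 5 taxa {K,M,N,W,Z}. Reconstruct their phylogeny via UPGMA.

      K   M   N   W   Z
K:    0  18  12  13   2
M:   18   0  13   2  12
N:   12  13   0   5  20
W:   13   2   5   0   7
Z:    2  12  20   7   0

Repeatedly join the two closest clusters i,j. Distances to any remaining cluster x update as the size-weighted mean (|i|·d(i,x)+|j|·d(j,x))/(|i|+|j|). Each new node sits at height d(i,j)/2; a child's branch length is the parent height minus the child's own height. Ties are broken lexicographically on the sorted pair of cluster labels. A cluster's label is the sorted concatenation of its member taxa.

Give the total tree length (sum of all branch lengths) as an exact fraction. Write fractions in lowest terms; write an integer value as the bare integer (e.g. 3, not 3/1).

iteration 1: select K,Z (d=2); attach at lengths (1, 1); label the merged cluster KZ
  updated: d(KZ,M)=15, d(KZ,N)=16, d(KZ,W)=10
iteration 2: select M,W (d=2); attach at lengths (1, 1); label the merged cluster MW
  updated: d(KZ,MW)=25/2, d(MW,N)=9
iteration 3: select MW,N (d=9); attach at lengths (7/2, 9/2); label the merged cluster MNW
  updated: d(KZ,MNW)=41/3
iteration 4: select KZ,MNW (d=41/3); attach at lengths (35/6, 7/3); label the merged cluster KMNWZ
final tree: ((K:1,Z:1):35/6,((M:1,W:1):7/2,N:9/2):7/3)
total length: 121/6

121/6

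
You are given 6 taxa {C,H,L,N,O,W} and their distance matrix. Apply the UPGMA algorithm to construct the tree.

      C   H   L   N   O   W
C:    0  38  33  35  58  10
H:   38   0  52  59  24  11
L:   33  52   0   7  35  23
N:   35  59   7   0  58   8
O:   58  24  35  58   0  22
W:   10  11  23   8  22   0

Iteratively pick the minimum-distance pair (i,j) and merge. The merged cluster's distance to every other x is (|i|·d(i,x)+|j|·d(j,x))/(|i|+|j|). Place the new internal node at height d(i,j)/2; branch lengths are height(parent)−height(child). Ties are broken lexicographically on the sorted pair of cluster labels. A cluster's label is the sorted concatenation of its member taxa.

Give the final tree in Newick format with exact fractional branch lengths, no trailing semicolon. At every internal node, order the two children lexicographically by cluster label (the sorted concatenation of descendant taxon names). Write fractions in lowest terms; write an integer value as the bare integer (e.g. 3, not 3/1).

1. join L+N (d=7) ⇒ LN; edges |L|=7/2, |N|=7/2
  updated: d(C,LN)=34, d(H,LN)=111/2, d(LN,O)=93/2, d(LN,W)=31/2
2. join C+W (d=10) ⇒ CW; edges |C|=5, |W|=5
  updated: d(CW,H)=49/2, d(CW,LN)=99/4, d(CW,O)=40
3. join H+O (d=24) ⇒ HO; edges |H|=12, |O|=12
  updated: d(CW,HO)=129/4, d(HO,LN)=51
4. join CW+LN (d=99/4) ⇒ CLNW; edges |CW|=59/8, |LN|=71/8
  updated: d(CLNW,HO)=333/8
5. join CLNW+HO (d=333/8) ⇒ CHLNOW; edges |CLNW|=135/16, |HO|=141/16
final tree: (((C:5,W:5):59/8,(L:7/2,N:7/2):71/8):135/16,(H:12,O:12):141/16)
total length: 149/2

(((C:5,W:5):59/8,(L:7/2,N:7/2):71/8):135/16,(H:12,O:12):141/16)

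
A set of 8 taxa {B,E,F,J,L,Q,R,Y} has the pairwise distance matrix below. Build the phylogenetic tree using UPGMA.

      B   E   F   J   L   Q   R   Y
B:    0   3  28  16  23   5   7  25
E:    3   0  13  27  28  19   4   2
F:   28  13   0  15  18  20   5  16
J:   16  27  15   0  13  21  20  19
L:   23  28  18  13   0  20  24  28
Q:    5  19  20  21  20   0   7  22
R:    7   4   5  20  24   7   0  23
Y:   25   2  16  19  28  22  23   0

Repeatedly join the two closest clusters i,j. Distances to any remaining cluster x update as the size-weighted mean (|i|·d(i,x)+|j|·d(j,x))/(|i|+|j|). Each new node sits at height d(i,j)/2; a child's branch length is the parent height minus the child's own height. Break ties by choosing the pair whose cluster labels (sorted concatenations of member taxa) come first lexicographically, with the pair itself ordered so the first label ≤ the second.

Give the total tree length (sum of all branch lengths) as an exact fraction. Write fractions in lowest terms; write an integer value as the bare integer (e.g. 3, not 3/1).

step 1: merge (E,Y) at d=2; branch lengths E→1, Y→1; new cluster EY
  updated: d(B,EY)=14, d(EY,F)=29/2, d(EY,J)=23, d(EY,L)=28, d(EY,Q)=41/2, d(EY,R)=27/2
step 2: merge (B,Q) at d=5; branch lengths B→5/2, Q→5/2; new cluster BQ
  updated: d(BQ,EY)=69/4, d(BQ,F)=24, d(BQ,J)=37/2, d(BQ,L)=43/2, d(BQ,R)=7
step 3: merge (F,R) at d=5; branch lengths F→5/2, R→5/2; new cluster FR
  updated: d(BQ,FR)=31/2, d(EY,FR)=14, d(FR,J)=35/2, d(FR,L)=21
step 4: merge (J,L) at d=13; branch lengths J→13/2, L→13/2; new cluster JL
  updated: d(BQ,JL)=20, d(EY,JL)=51/2, d(FR,JL)=77/4
step 5: merge (EY,FR) at d=14; branch lengths EY→6, FR→9/2; new cluster EFRY
  updated: d(BQ,EFRY)=131/8, d(EFRY,JL)=179/8
step 6: merge (BQ,EFRY) at d=131/8; branch lengths BQ→91/16, EFRY→19/16; new cluster BEFQRY
  updated: d(BEFQRY,JL)=259/12
step 7: merge (BEFQRY,JL) at d=259/12; branch lengths BEFQRY→125/48, JL→103/24; new cluster BEFJLQRY
final tree: (((B:5/2,Q:5/2):91/16,((E:1,Y:1):6,(F:5/2,R:5/2):9/2):19/16):125/48,(J:13/2,L:13/2):103/24)
total length: 2365/48

2365/48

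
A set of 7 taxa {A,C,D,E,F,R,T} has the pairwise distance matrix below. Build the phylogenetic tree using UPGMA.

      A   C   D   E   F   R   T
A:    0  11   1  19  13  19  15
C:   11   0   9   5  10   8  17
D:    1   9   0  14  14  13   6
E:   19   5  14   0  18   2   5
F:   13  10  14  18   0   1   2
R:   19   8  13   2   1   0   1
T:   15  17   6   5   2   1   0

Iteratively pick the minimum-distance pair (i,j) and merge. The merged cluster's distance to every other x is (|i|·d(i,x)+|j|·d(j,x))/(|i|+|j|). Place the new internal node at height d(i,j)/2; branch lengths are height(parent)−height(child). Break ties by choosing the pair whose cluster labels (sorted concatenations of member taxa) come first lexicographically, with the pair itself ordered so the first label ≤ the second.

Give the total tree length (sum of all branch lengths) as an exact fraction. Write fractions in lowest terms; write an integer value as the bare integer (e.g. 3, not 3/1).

step 1: merge (A,D) at d=1; branch lengths A→1/2, D→1/2; new cluster AD
  updated: d(AD,C)=10, d(AD,E)=33/2, d(AD,F)=27/2, d(AD,R)=16, d(AD,T)=21/2
step 2: merge (F,R) at d=1; branch lengths F→1/2, R→1/2; new cluster FR
  updated: d(AD,FR)=59/4, d(C,FR)=9, d(E,FR)=10, d(FR,T)=3/2
step 3: merge (FR,T) at d=3/2; branch lengths FR→1/4, T→3/4; new cluster FRT
  updated: d(AD,FRT)=40/3, d(C,FRT)=35/3, d(E,FRT)=25/3
step 4: merge (C,E) at d=5; branch lengths C→5/2, E→5/2; new cluster CE
  updated: d(AD,CE)=53/4, d(CE,FRT)=10
step 5: merge (CE,FRT) at d=10; branch lengths CE→5/2, FRT→17/4; new cluster CEFRT
  updated: d(AD,CEFRT)=133/10
step 6: merge (AD,CEFRT) at d=133/10; branch lengths AD→123/20, CEFRT→33/20; new cluster ACDEFRT
final tree: ((A:1/2,D:1/2):123/20,((C:5/2,E:5/2):5/2,((F:1/2,R:1/2):1/4,T:3/4):17/4):33/20)
total length: 451/20

451/20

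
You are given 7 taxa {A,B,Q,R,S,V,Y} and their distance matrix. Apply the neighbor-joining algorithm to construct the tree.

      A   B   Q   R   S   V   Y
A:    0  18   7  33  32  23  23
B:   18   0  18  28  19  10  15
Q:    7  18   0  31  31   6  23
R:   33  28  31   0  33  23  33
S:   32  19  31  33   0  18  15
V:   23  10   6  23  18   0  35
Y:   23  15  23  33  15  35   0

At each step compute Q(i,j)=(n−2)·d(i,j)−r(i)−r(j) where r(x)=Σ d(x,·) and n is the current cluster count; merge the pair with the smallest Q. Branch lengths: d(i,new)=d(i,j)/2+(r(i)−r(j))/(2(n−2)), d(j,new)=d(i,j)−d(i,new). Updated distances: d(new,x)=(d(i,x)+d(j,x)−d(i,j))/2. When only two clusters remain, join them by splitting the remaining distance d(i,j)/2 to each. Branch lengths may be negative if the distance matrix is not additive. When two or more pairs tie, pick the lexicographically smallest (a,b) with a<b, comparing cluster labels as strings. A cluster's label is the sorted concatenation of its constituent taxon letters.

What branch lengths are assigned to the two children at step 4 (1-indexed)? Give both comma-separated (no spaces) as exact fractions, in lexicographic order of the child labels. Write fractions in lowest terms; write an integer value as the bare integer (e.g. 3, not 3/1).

iteration 1: select A,Q (d=7, Q=-217); attach at lengths (11/2, 3/2); label the merged cluster AQ
  updated: d(AQ,B)=29/2, d(AQ,R)=57/2, d(AQ,S)=28, d(AQ,V)=11, d(AQ,Y)=39/2
iteration 2: select S,Y (d=15, Q=-341/2); attach at lengths (111/16, 129/16); label the merged cluster SY
  updated: d(AQ,SY)=65/4, d(B,SY)=19/2, d(R,SY)=51/2, d(SY,V)=19
iteration 3: select B,SY (d=19/2, Q=-415/4); attach at lengths (27/8, 49/8); label the merged cluster BSY
  updated: d(AQ,BSY)=85/8, d(BSY,R)=22, d(BSY,V)=39/4
iteration 4: select AQ,V (d=11, Q=-575/8); attach at lengths (227/32, 125/32); label the merged cluster AQV
  updated: d(AQV,BSY)=75/16, d(AQV,R)=81/4
iteration 5: select AQV,BSY (d=75/16, Q=-751/16); attach at lengths (47/32, 103/32); label the merged cluster ABQSVY
  updated: d(ABQSVY,R)=601/32
iteration 6: select ABQSVY,R (d=601/32); attach at lengths (601/64, 601/64); label the merged cluster ABQRSVY
final tree: ((((A:11/2,Q:3/2):227/32,V:125/32):47/32,(B:27/8,(S:111/16,Y:129/16):49/8):103/32):601/64,R:601/64)
total length: 2111/32

227/32,125/32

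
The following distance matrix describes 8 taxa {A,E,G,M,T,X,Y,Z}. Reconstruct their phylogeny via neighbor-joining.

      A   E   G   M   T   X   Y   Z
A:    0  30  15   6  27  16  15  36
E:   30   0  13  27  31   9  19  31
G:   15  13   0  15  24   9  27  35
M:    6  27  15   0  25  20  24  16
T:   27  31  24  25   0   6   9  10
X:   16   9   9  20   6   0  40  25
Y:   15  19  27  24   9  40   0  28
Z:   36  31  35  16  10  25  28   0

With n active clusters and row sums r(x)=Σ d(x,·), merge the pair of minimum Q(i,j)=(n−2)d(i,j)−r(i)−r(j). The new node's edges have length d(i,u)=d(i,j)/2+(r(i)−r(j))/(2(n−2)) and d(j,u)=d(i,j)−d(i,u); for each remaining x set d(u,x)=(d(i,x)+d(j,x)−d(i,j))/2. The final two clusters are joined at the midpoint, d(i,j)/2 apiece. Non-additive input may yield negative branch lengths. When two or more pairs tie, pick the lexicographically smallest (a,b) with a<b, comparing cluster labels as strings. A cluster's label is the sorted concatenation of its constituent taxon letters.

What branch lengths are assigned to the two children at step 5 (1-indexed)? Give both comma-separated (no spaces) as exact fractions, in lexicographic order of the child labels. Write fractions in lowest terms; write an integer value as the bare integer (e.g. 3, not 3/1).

1. join T+Z (d=10, Q=-253) ⇒ TZ; edges |T|=11/12, |Z|=109/12
  updated: d(A,TZ)=53/2, d(E,TZ)=26, d(G,TZ)=49/2, d(M,TZ)=31/2, d(TZ,X)=21/2, d(TZ,Y)=27/2
2. join TZ+Y (d=27/2, Q=-375/2) ⇒ TYZ; edges |TZ|=91/20, |Y|=179/20
  updated: d(A,TYZ)=14, d(E,TYZ)=63/4, d(G,TYZ)=19, d(M,TYZ)=13, d(TYZ,X)=37/2
3. join A+M (d=6, Q=-138) ⇒ AM; edges |A|=3, |M|=3
  updated: d(AM,E)=51/2, d(AM,G)=12, d(AM,TYZ)=21/2, d(AM,X)=15
4. join AM+TYZ (d=21/2, Q=-381/4) ⇒ AMTYZ; edges |AM|=41/8, |TYZ|=43/8
  updated: d(AMTYZ,E)=123/8, d(AMTYZ,G)=41/4, d(AMTYZ,X)=23/2
5. join AMTYZ+G (d=41/4, Q=-391/8) ⇒ AGMTYZ; edges |AMTYZ|=203/32, |G|=125/32
  updated: d(AGMTYZ,E)=145/16, d(AGMTYZ,X)=41/8
6. join AGMTYZ+E (d=145/16, Q=-371/16) ⇒ AEGMTYZ; edges |AGMTYZ|=83/32, |E|=207/32
  updated: d(AEGMTYZ,X)=81/32
7. join AEGMTYZ+X (d=81/32) ⇒ AEGMTXYZ; edges |AEGMTYZ|=81/64, |X|=81/64
final tree: (((((A:3,M:3):41/8,((T:11/12,Z:109/12):91/20,Y:179/20):43/8):203/32,G:125/32):83/32,E:207/32):81/64,X:81/64)
total length: 1979/32

203/32,125/32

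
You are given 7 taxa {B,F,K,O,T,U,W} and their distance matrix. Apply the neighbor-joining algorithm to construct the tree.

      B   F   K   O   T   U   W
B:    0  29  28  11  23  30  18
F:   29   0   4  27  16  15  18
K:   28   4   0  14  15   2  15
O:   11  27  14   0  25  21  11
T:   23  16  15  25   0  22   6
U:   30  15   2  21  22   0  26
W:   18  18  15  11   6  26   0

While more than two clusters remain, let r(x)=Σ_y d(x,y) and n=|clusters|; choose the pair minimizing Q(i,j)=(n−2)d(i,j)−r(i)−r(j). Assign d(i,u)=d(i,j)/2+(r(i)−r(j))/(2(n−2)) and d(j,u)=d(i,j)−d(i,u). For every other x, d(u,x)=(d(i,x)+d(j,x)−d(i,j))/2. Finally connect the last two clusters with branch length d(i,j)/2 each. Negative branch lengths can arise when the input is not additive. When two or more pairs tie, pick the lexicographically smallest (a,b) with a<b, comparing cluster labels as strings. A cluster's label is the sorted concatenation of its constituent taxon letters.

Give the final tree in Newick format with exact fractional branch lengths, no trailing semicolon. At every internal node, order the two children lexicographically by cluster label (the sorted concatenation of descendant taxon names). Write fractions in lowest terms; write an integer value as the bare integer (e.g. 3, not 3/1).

((((B:17/2,O:5/2):125/16,(F:113/24,(K:-51/16,U:83/16):91/24):121/16):47/16,T:39/8):9/16,W:9/16)

step 1: merge (B,O) at d=11, Q=-193; branch lengths B→17/2, O→5/2; new cluster BO
  updated: d(BO,F)=45/2, d(BO,K)=31/2, d(BO,T)=37/2, d(BO,U)=20, d(BO,W)=9
step 2: merge (K,U) at d=2, Q=-257/2; branch lengths K→-51/16, U→83/16; new cluster KU
  updated: d(BO,KU)=67/4, d(F,KU)=17/2, d(KU,T)=35/2, d(KU,W)=39/2
step 3: merge (F,KU) at d=17/2, Q=-407/4; branch lengths F→113/24, KU→91/24; new cluster FKU
  updated: d(BO,FKU)=123/8, d(FKU,T)=25/2, d(FKU,W)=29/2
step 4: merge (BO,FKU) at d=123/8, Q=-109/2; branch lengths BO→125/16, FKU→121/16; new cluster BFKOU
  updated: d(BFKOU,T)=125/16, d(BFKOU,W)=65/16
step 5: merge (BFKOU,T) at d=125/16, Q=-143/8; branch lengths BFKOU→47/16, T→39/8; new cluster BFKOTU
  updated: d(BFKOTU,W)=9/8
step 6: merge (BFKOTU,W) at d=9/8; branch lengths BFKOTU→9/16, W→9/16; new cluster BFKOTUW
final tree: ((((B:17/2,O:5/2):125/16,(F:113/24,(K:-51/16,U:83/16):91/24):121/16):47/16,T:39/8):9/16,W:9/16)
total length: 733/16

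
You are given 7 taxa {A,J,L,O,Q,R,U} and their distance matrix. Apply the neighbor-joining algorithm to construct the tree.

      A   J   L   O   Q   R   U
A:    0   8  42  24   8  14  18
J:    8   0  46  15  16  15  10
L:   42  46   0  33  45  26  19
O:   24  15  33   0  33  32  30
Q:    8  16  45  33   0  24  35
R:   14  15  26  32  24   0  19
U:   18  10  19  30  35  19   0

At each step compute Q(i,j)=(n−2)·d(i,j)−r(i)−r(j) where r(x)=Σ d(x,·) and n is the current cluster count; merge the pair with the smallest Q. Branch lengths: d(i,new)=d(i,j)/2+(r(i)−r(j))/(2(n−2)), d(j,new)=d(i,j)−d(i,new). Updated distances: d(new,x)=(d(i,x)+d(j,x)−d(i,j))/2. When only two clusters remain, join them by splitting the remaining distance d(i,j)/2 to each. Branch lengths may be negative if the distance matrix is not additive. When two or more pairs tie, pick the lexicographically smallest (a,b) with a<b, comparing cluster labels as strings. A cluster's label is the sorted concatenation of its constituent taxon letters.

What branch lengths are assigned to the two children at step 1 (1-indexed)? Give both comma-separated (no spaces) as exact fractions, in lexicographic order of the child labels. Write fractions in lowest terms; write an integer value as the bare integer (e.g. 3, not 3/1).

step 1: merge (L,U) at d=19, Q=-247; branch lengths L→35/2, U→3/2; new cluster LU
  updated: d(A,LU)=41/2, d(J,LU)=37/2, d(LU,O)=22, d(LU,Q)=61/2, d(LU,R)=13
step 2: merge (A,Q) at d=8, Q=-154; branch lengths A→-5/8, Q→69/8; new cluster AQ
  updated: d(AQ,J)=8, d(AQ,LU)=43/2, d(AQ,O)=49/2, d(AQ,R)=15
step 3: merge (LU,R) at d=13, Q=-111; branch lengths LU→13/2, R→13/2; new cluster LRU
  updated: d(AQ,LRU)=47/4, d(J,LRU)=41/4, d(LRU,O)=41/2
step 4: merge (AQ,LRU) at d=47/4, Q=-253/4; branch lengths AQ→101/16, LRU→87/16; new cluster ALQRU
  updated: d(ALQRU,J)=13/4, d(ALQRU,O)=133/8
step 5: merge (ALQRU,J) at d=13/4, Q=-279/8; branch lengths ALQRU→39/16, J→13/16; new cluster AJLQRU
  updated: d(AJLQRU,O)=227/16
step 6: merge (AJLQRU,O) at d=227/16; branch lengths AJLQRU→227/32, O→227/32; new cluster AJLOQRU
final tree: ((((A:-5/8,Q:69/8):101/16,((L:35/2,U:3/2):13/2,R:13/2):87/16):39/16,J:13/16):227/32,O:227/32)
total length: 1107/16

35/2,3/2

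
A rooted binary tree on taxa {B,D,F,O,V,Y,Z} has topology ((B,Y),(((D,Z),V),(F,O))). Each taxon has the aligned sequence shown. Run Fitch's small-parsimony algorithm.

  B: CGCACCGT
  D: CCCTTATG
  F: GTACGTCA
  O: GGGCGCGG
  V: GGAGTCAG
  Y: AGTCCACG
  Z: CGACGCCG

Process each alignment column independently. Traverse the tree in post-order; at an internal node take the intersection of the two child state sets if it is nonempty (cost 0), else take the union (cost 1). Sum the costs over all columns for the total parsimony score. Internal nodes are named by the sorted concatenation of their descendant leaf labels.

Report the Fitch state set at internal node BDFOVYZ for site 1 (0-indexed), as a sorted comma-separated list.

BY@0: {C} ∪ {A} = {A,C} (union, +1)
DZ@0: {C} ∩ {C} = {C} (intersection, +0)
DVZ@0: {C} ∪ {G} = {C,G} (union, +1)
FO@0: {G} ∩ {G} = {G} (intersection, +0)
DFOVZ@0: {C,G} ∩ {G} = {G} (intersection, +0)
BDFOVYZ@0: {A,C} ∪ {G} = {A,C,G} (union, +1)
BY@1: {G} ∩ {G} = {G} (intersection, +0)
DZ@1: {C} ∪ {G} = {C,G} (union, +1)
DVZ@1: {C,G} ∩ {G} = {G} (intersection, +0)
FO@1: {T} ∪ {G} = {G,T} (union, +1)
DFOVZ@1: {G} ∩ {G,T} = {G} (intersection, +0)
BDFOVYZ@1: {G} ∩ {G} = {G} (intersection, +0)
BY@2: {C} ∪ {T} = {C,T} (union, +1)
DZ@2: {C} ∪ {A} = {A,C} (union, +1)
DVZ@2: {A,C} ∩ {A} = {A} (intersection, +0)
FO@2: {A} ∪ {G} = {A,G} (union, +1)
DFOVZ@2: {A} ∩ {A,G} = {A} (intersection, +0)
BDFOVYZ@2: {C,T} ∪ {A} = {A,C,T} (union, +1)
BY@3: {A} ∪ {C} = {A,C} (union, +1)
DZ@3: {T} ∪ {C} = {C,T} (union, +1)
DVZ@3: {C,T} ∪ {G} = {C,G,T} (union, +1)
FO@3: {C} ∩ {C} = {C} (intersection, +0)
DFOVZ@3: {C,G,T} ∩ {C} = {C} (intersection, +0)
BDFOVYZ@3: {A,C} ∩ {C} = {C} (intersection, +0)
BY@4: {C} ∩ {C} = {C} (intersection, +0)
DZ@4: {T} ∪ {G} = {G,T} (union, +1)
DVZ@4: {G,T} ∩ {T} = {T} (intersection, +0)
FO@4: {G} ∩ {G} = {G} (intersection, +0)
DFOVZ@4: {T} ∪ {G} = {G,T} (union, +1)
BDFOVYZ@4: {C} ∪ {G,T} = {C,G,T} (union, +1)
BY@5: {C} ∪ {A} = {A,C} (union, +1)
DZ@5: {A} ∪ {C} = {A,C} (union, +1)
DVZ@5: {A,C} ∩ {C} = {C} (intersection, +0)
FO@5: {T} ∪ {C} = {C,T} (union, +1)
DFOVZ@5: {C} ∩ {C,T} = {C} (intersection, +0)
BDFOVYZ@5: {A,C} ∩ {C} = {C} (intersection, +0)
BY@6: {G} ∪ {C} = {C,G} (union, +1)
DZ@6: {T} ∪ {C} = {C,T} (union, +1)
DVZ@6: {C,T} ∪ {A} = {A,C,T} (union, +1)
FO@6: {C} ∪ {G} = {C,G} (union, +1)
DFOVZ@6: {A,C,T} ∩ {C,G} = {C} (intersection, +0)
BDFOVYZ@6: {C,G} ∩ {C} = {C} (intersection, +0)
BY@7: {T} ∪ {G} = {G,T} (union, +1)
DZ@7: {G} ∩ {G} = {G} (intersection, +0)
DVZ@7: {G} ∩ {G} = {G} (intersection, +0)
FO@7: {A} ∪ {G} = {A,G} (union, +1)
DFOVZ@7: {G} ∩ {A,G} = {G} (intersection, +0)
BDFOVYZ@7: {G,T} ∩ {G} = {G} (intersection, +0)
per-site changes: [3, 2, 4, 3, 3, 3, 4, 2]; total = 24

G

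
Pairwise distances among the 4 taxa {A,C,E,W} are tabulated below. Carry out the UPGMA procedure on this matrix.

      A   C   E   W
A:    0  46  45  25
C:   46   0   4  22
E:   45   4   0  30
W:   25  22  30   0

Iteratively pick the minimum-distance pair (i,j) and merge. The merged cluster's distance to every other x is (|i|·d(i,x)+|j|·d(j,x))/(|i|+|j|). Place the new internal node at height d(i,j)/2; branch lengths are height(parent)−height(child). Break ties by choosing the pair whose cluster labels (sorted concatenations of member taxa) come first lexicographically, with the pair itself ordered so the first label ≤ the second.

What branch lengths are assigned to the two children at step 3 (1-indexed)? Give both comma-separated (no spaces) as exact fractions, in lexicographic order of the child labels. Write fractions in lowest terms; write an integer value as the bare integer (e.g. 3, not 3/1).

43/8,127/8

step 1: merge (C,E) at d=4; branch lengths C→2, E→2; new cluster CE
  updated: d(A,CE)=91/2, d(CE,W)=26
step 2: merge (A,W) at d=25; branch lengths A→25/2, W→25/2; new cluster AW
  updated: d(AW,CE)=143/4
step 3: merge (AW,CE) at d=143/4; branch lengths AW→43/8, CE→127/8; new cluster ACEW
final tree: ((A:25/2,W:25/2):43/8,(C:2,E:2):127/8)
total length: 201/4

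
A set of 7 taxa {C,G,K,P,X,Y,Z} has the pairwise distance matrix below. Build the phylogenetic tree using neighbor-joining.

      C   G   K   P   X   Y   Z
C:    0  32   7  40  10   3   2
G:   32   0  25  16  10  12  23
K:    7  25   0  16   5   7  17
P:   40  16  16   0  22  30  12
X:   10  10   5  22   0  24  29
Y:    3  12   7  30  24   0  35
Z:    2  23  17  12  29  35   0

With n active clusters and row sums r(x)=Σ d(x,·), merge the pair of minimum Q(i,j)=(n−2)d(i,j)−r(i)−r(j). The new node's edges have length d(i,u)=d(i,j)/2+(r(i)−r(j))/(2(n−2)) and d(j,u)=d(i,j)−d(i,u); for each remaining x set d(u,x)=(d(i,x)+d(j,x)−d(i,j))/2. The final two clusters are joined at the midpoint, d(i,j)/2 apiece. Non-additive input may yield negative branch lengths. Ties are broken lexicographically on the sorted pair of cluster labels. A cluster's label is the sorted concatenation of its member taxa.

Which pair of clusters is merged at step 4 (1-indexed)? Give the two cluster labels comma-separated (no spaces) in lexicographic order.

step 1: merge (C,Z) at d=2, Q=-202; branch lengths C→-7/5, Z→17/5; new cluster CZ
  updated: d(CZ,G)=53/2, d(CZ,K)=11, d(CZ,P)=25, d(CZ,X)=37/2, d(CZ,Y)=18
step 2: merge (G,P) at d=16, Q=-269/2; branch lengths G→89/16, P→167/16; new cluster GP
  updated: d(CZ,GP)=71/4, d(GP,K)=25/2, d(GP,X)=8, d(GP,Y)=13
step 3: merge (GP,X) at d=8, Q=-331/4; branch lengths GP→79/24, X→113/24; new cluster GPX
  updated: d(CZ,GPX)=113/8, d(GPX,K)=19/4, d(GPX,Y)=29/2
step 4: merge (CZ,GPX) at d=113/8, Q=-193/4; branch lengths CZ→19/2, GPX→37/8; new cluster CGPXZ
  updated: d(CGPXZ,K)=13/16, d(CGPXZ,Y)=147/16
step 5: merge (CGPXZ,K) at d=13/16, Q=-17; branch lengths CGPXZ→3/2, K→-11/16; new cluster CGKPXZ
  updated: d(CGKPXZ,Y)=123/16
step 6: merge (CGKPXZ,Y) at d=123/16; branch lengths CGKPXZ→123/32, Y→123/32; new cluster CGKPXYZ
final tree: ((((C:-7/5,Z:17/5):19/2,((G:89/16,P:167/16):79/24,X:113/24):37/8):3/2,K:-11/16):123/32,Y:123/32)
total length: 389/8

CZ,GPX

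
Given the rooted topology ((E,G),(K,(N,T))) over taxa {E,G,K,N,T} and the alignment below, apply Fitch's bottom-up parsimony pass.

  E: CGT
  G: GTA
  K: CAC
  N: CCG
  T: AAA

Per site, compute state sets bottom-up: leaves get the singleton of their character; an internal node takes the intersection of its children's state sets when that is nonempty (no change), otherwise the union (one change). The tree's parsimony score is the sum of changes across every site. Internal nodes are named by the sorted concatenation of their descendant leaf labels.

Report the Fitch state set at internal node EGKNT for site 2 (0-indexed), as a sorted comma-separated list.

A

EG@0: {C} ∪ {G} = {C,G} (union, +1)
NT@0: {C} ∪ {A} = {A,C} (union, +1)
KNT@0: {C} ∩ {A,C} = {C} (intersection, +0)
EGKNT@0: {C,G} ∩ {C} = {C} (intersection, +0)
EG@1: {G} ∪ {T} = {G,T} (union, +1)
NT@1: {C} ∪ {A} = {A,C} (union, +1)
KNT@1: {A} ∩ {A,C} = {A} (intersection, +0)
EGKNT@1: {G,T} ∪ {A} = {A,G,T} (union, +1)
EG@2: {T} ∪ {A} = {A,T} (union, +1)
NT@2: {G} ∪ {A} = {A,G} (union, +1)
KNT@2: {C} ∪ {A,G} = {A,C,G} (union, +1)
EGKNT@2: {A,T} ∩ {A,C,G} = {A} (intersection, +0)
per-site changes: [2, 3, 3]; total = 8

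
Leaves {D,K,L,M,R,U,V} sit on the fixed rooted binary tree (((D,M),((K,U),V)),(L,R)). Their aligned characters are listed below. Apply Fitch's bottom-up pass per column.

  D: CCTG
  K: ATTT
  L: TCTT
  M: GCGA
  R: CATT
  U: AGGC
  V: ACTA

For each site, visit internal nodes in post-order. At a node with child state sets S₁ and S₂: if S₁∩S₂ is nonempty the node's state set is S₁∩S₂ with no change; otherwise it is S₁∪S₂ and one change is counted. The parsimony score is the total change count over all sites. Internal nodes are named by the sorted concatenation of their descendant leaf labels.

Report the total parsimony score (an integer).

12

site 0, node DM: D={C} ∪ M={G} → {C,G} (+1)
site 0, node KU: K={A} ∩ U={A} → {A} (+0)
site 0, node KUV: KU={A} ∩ V={A} → {A} (+0)
site 0, node DKMUV: DM={C,G} ∪ KUV={A} → {A,C,G} (+1)
site 0, node LR: L={T} ∪ R={C} → {C,T} (+1)
site 0, node DKLMRUV: DKMUV={A,C,G} ∩ LR={C,T} → {C} (+0)
site 1, node DM: D={C} ∩ M={C} → {C} (+0)
site 1, node KU: K={T} ∪ U={G} → {G,T} (+1)
site 1, node KUV: KU={G,T} ∪ V={C} → {C,G,T} (+1)
site 1, node DKMUV: DM={C} ∩ KUV={C,G,T} → {C} (+0)
site 1, node LR: L={C} ∪ R={A} → {A,C} (+1)
site 1, node DKLMRUV: DKMUV={C} ∩ LR={A,C} → {C} (+0)
site 2, node DM: D={T} ∪ M={G} → {G,T} (+1)
site 2, node KU: K={T} ∪ U={G} → {G,T} (+1)
site 2, node KUV: KU={G,T} ∩ V={T} → {T} (+0)
site 2, node DKMUV: DM={G,T} ∩ KUV={T} → {T} (+0)
site 2, node LR: L={T} ∩ R={T} → {T} (+0)
site 2, node DKLMRUV: DKMUV={T} ∩ LR={T} → {T} (+0)
site 3, node DM: D={G} ∪ M={A} → {A,G} (+1)
site 3, node KU: K={T} ∪ U={C} → {C,T} (+1)
site 3, node KUV: KU={C,T} ∪ V={A} → {A,C,T} (+1)
site 3, node DKMUV: DM={A,G} ∩ KUV={A,C,T} → {A} (+0)
site 3, node LR: L={T} ∩ R={T} → {T} (+0)
site 3, node DKLMRUV: DKMUV={A} ∪ LR={T} → {A,T} (+1)
per-site changes: [3, 3, 2, 4]; total = 12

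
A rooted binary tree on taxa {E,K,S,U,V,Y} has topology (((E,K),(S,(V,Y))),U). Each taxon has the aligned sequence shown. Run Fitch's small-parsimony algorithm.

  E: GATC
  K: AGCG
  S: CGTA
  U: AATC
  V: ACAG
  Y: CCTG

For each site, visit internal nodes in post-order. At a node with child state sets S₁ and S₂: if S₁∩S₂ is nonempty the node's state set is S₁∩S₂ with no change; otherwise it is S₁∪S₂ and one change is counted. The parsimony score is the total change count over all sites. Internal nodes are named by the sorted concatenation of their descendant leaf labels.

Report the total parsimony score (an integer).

EK@0: {G} ∪ {A} = {A,G} (union, +1)
VY@0: {A} ∪ {C} = {A,C} (union, +1)
SVY@0: {C} ∩ {A,C} = {C} (intersection, +0)
EKSVY@0: {A,G} ∪ {C} = {A,C,G} (union, +1)
EKSUVY@0: {A,C,G} ∩ {A} = {A} (intersection, +0)
EK@1: {A} ∪ {G} = {A,G} (union, +1)
VY@1: {C} ∩ {C} = {C} (intersection, +0)
SVY@1: {G} ∪ {C} = {C,G} (union, +1)
EKSVY@1: {A,G} ∩ {C,G} = {G} (intersection, +0)
EKSUVY@1: {G} ∪ {A} = {A,G} (union, +1)
EK@2: {T} ∪ {C} = {C,T} (union, +1)
VY@2: {A} ∪ {T} = {A,T} (union, +1)
SVY@2: {T} ∩ {A,T} = {T} (intersection, +0)
EKSVY@2: {C,T} ∩ {T} = {T} (intersection, +0)
EKSUVY@2: {T} ∩ {T} = {T} (intersection, +0)
EK@3: {C} ∪ {G} = {C,G} (union, +1)
VY@3: {G} ∩ {G} = {G} (intersection, +0)
SVY@3: {A} ∪ {G} = {A,G} (union, +1)
EKSVY@3: {C,G} ∩ {A,G} = {G} (intersection, +0)
EKSUVY@3: {G} ∪ {C} = {C,G} (union, +1)
per-site changes: [3, 3, 2, 3]; total = 11

11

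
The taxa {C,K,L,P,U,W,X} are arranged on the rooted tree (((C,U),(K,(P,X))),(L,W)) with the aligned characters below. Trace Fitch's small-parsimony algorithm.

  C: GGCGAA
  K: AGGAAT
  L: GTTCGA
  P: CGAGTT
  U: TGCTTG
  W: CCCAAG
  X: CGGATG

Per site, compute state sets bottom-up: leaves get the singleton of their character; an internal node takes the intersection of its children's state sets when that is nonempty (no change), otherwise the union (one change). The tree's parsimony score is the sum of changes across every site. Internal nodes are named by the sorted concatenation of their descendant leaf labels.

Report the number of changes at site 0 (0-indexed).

4

CU@0: {G} ∪ {T} = {G,T} (union, +1)
PX@0: {C} ∩ {C} = {C} (intersection, +0)
KPX@0: {A} ∪ {C} = {A,C} (union, +1)
CKPUX@0: {G,T} ∪ {A,C} = {A,C,G,T} (union, +1)
LW@0: {G} ∪ {C} = {C,G} (union, +1)
CKLPUWX@0: {A,C,G,T} ∩ {C,G} = {C,G} (intersection, +0)
CU@1: {G} ∩ {G} = {G} (intersection, +0)
PX@1: {G} ∩ {G} = {G} (intersection, +0)
KPX@1: {G} ∩ {G} = {G} (intersection, +0)
CKPUX@1: {G} ∩ {G} = {G} (intersection, +0)
LW@1: {T} ∪ {C} = {C,T} (union, +1)
CKLPUWX@1: {G} ∪ {C,T} = {C,G,T} (union, +1)
CU@2: {C} ∩ {C} = {C} (intersection, +0)
PX@2: {A} ∪ {G} = {A,G} (union, +1)
KPX@2: {G} ∩ {A,G} = {G} (intersection, +0)
CKPUX@2: {C} ∪ {G} = {C,G} (union, +1)
LW@2: {T} ∪ {C} = {C,T} (union, +1)
CKLPUWX@2: {C,G} ∩ {C,T} = {C} (intersection, +0)
CU@3: {G} ∪ {T} = {G,T} (union, +1)
PX@3: {G} ∪ {A} = {A,G} (union, +1)
KPX@3: {A} ∩ {A,G} = {A} (intersection, +0)
CKPUX@3: {G,T} ∪ {A} = {A,G,T} (union, +1)
LW@3: {C} ∪ {A} = {A,C} (union, +1)
CKLPUWX@3: {A,G,T} ∩ {A,C} = {A} (intersection, +0)
CU@4: {A} ∪ {T} = {A,T} (union, +1)
PX@4: {T} ∩ {T} = {T} (intersection, +0)
KPX@4: {A} ∪ {T} = {A,T} (union, +1)
CKPUX@4: {A,T} ∩ {A,T} = {A,T} (intersection, +0)
LW@4: {G} ∪ {A} = {A,G} (union, +1)
CKLPUWX@4: {A,T} ∩ {A,G} = {A} (intersection, +0)
CU@5: {A} ∪ {G} = {A,G} (union, +1)
PX@5: {T} ∪ {G} = {G,T} (union, +1)
KPX@5: {T} ∩ {G,T} = {T} (intersection, +0)
CKPUX@5: {A,G} ∪ {T} = {A,G,T} (union, +1)
LW@5: {A} ∪ {G} = {A,G} (union, +1)
CKLPUWX@5: {A,G,T} ∩ {A,G} = {A,G} (intersection, +0)
per-site changes: [4, 2, 3, 4, 3, 4]; total = 20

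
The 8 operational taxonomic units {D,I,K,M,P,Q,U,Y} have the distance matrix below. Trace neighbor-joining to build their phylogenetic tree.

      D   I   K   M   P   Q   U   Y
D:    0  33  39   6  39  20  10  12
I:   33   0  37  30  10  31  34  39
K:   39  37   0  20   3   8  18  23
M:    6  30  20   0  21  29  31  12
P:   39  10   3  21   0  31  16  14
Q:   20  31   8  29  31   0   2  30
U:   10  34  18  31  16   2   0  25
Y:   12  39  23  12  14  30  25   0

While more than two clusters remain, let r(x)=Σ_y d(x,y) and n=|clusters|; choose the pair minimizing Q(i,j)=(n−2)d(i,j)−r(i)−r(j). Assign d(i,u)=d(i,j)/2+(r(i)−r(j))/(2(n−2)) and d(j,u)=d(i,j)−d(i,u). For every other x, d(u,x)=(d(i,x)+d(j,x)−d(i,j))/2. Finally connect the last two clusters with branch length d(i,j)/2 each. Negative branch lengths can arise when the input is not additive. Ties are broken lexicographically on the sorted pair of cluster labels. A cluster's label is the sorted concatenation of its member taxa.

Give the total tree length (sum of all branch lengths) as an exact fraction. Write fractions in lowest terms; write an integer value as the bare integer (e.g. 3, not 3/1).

485/8

step 1: merge (I,P) at d=10, Q=-288; branch lengths I→35/3, P→-5/3; new cluster IP
  updated: d(D,IP)=31, d(IP,K)=15, d(IP,M)=41/2, d(IP,Q)=26, d(IP,U)=20, d(IP,Y)=43/2
step 2: merge (Q,U) at d=2, Q=-211; branch lengths Q→19/10, U→1/10; new cluster QU
  updated: d(D,QU)=14, d(IP,QU)=22, d(K,QU)=12, d(M,QU)=29, d(QU,Y)=53/2
step 3: merge (D,M) at d=6, Q=-331/2; branch lengths D→77/16, M→19/16; new cluster DM
  updated: d(DM,IP)=91/4, d(DM,K)=53/2, d(DM,QU)=37/2, d(DM,Y)=9
step 4: merge (DM,Y) at d=9, Q=-519/4; branch lengths DM→95/24, Y→121/24; new cluster DMY
  updated: d(DMY,IP)=141/8, d(DMY,K)=81/4, d(DMY,QU)=18
step 5: merge (DMY,IP) at d=141/8, Q=-301/4; branch lengths DMY→73/8, IP→17/2; new cluster DIMPY
  updated: d(DIMPY,K)=141/16, d(DIMPY,QU)=179/16
step 6: merge (DIMPY,K) at d=141/16, Q=-32; branch lengths DIMPY→4, K→77/16; new cluster DIKMPY
  updated: d(DIKMPY,QU)=115/16
step 7: merge (DIKMPY,QU) at d=115/16; branch lengths DIKMPY→115/32, QU→115/32; new cluster DIKMPQUY
final tree: (((((D:77/16,M:19/16):95/24,Y:121/24):73/8,(I:35/3,P:-5/3):17/2):4,K:77/16):115/32,(Q:19/10,U:1/10):115/32)
total length: 485/8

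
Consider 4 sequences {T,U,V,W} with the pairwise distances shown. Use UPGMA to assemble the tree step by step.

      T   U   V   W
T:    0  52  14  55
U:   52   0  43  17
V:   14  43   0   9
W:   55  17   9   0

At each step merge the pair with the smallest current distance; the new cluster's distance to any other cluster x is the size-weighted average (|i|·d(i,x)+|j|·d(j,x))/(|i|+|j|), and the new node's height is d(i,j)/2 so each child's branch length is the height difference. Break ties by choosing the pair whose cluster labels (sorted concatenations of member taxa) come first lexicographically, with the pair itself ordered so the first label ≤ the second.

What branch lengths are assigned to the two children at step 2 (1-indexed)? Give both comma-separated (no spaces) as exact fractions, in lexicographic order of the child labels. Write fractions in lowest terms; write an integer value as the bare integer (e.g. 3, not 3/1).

iteration 1: select V,W (d=9); attach at lengths (9/2, 9/2); label the merged cluster VW
  updated: d(T,VW)=69/2, d(U,VW)=30
iteration 2: select U,VW (d=30); attach at lengths (15, 21/2); label the merged cluster UVW
  updated: d(T,UVW)=121/3
iteration 3: select T,UVW (d=121/3); attach at lengths (121/6, 31/6); label the merged cluster TUVW
final tree: (T:121/6,(U:15,(V:9/2,W:9/2):21/2):31/6)
total length: 359/6

15,21/2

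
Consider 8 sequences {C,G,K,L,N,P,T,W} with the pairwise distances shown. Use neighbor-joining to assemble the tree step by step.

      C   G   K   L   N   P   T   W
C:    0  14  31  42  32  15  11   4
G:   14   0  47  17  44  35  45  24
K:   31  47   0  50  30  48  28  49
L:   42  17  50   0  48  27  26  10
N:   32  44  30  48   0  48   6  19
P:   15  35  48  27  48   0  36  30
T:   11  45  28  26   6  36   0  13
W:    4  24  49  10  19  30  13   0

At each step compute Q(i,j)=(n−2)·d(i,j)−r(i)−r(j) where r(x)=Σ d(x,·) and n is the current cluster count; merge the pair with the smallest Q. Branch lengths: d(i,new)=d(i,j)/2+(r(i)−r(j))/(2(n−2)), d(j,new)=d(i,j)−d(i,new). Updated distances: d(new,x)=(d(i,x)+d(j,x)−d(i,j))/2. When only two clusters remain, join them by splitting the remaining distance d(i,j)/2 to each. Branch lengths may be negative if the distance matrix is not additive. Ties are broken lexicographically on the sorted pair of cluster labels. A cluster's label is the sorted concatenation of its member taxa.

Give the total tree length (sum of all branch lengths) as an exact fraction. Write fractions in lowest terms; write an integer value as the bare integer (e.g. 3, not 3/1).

2903/32

step 1: merge (N,T) at d=6, Q=-356; branch lengths N→49/6, T→-13/6; new cluster NT
  updated: d(C,NT)=37/2, d(G,NT)=83/2, d(K,NT)=26, d(L,NT)=34, d(NT,P)=39, d(NT,W)=13
step 2: merge (K,NT) at d=26, Q=-293; branch lengths K→209/10, NT→51/10; new cluster KNT
  updated: d(C,KNT)=47/4, d(G,KNT)=125/4, d(KNT,L)=29, d(KNT,P)=61/2, d(KNT,W)=18
step 3: merge (G,L) at d=17, Q=-713/4; branch lengths G→257/32, L→287/32; new cluster GL
  updated: d(C,GL)=39/2, d(GL,KNT)=173/8, d(GL,P)=45/2, d(GL,W)=17/2
step 4: merge (GL,W) at d=17/2, Q=-857/8; branch lengths GL→99/16, W→37/16; new cluster GLW
  updated: d(C,GLW)=15/2, d(GLW,KNT)=249/16, d(GLW,P)=22
step 5: merge (C,P) at d=15, Q=-287/4; branch lengths C→-13/16, P→253/16; new cluster CP
  updated: d(CP,GLW)=29/4, d(CP,KNT)=109/8
step 6: merge (CP,GLW) at d=29/4, Q=-583/16; branch lengths CP→85/32, GLW→147/32; new cluster CGLPW
  updated: d(CGLPW,KNT)=351/32
step 7: merge (CGLPW,KNT) at d=351/32; branch lengths CGLPW→351/64, KNT→351/64; new cluster CGKLNPTW
final tree: (((C:-13/16,P:253/16):85/32,((G:257/32,L:287/32):99/16,W:37/16):147/32):351/64,(K:209/10,(N:49/6,T:-13/6):51/10):351/64)
total length: 2903/32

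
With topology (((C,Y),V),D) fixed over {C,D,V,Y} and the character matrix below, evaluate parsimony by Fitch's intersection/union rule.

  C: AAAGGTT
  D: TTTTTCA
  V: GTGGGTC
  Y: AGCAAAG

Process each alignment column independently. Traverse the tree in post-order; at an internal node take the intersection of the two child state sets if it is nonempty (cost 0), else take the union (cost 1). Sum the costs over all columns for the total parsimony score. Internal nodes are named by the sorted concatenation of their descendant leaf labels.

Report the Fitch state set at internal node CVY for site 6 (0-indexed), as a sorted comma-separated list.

C,G,T

CY@0: {A} ∩ {A} = {A} (intersection, +0)
CVY@0: {A} ∪ {G} = {A,G} (union, +1)
CDVY@0: {A,G} ∪ {T} = {A,G,T} (union, +1)
CY@1: {A} ∪ {G} = {A,G} (union, +1)
CVY@1: {A,G} ∪ {T} = {A,G,T} (union, +1)
CDVY@1: {A,G,T} ∩ {T} = {T} (intersection, +0)
CY@2: {A} ∪ {C} = {A,C} (union, +1)
CVY@2: {A,C} ∪ {G} = {A,C,G} (union, +1)
CDVY@2: {A,C,G} ∪ {T} = {A,C,G,T} (union, +1)
CY@3: {G} ∪ {A} = {A,G} (union, +1)
CVY@3: {A,G} ∩ {G} = {G} (intersection, +0)
CDVY@3: {G} ∪ {T} = {G,T} (union, +1)
CY@4: {G} ∪ {A} = {A,G} (union, +1)
CVY@4: {A,G} ∩ {G} = {G} (intersection, +0)
CDVY@4: {G} ∪ {T} = {G,T} (union, +1)
CY@5: {T} ∪ {A} = {A,T} (union, +1)
CVY@5: {A,T} ∩ {T} = {T} (intersection, +0)
CDVY@5: {T} ∪ {C} = {C,T} (union, +1)
CY@6: {T} ∪ {G} = {G,T} (union, +1)
CVY@6: {G,T} ∪ {C} = {C,G,T} (union, +1)
CDVY@6: {C,G,T} ∪ {A} = {A,C,G,T} (union, +1)
per-site changes: [2, 2, 3, 2, 2, 2, 3]; total = 16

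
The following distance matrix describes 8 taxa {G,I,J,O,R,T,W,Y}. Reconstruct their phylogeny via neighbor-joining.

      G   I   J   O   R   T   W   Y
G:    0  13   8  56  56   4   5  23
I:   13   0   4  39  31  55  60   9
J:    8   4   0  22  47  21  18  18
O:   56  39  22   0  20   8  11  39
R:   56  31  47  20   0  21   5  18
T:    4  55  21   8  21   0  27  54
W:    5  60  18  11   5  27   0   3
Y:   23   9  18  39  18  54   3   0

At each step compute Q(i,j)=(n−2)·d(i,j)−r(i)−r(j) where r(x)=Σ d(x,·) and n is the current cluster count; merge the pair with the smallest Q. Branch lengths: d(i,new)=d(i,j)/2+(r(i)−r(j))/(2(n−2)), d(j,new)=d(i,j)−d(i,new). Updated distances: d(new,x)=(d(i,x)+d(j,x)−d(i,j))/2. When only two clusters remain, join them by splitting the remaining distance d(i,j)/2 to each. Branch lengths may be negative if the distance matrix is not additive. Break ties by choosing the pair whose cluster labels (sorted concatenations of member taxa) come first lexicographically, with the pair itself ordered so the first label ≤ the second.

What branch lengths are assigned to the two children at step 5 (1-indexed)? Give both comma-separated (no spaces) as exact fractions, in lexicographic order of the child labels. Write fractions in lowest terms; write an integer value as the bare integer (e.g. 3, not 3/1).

1. join O+T (d=8, Q=-337) ⇒ OT; edges |O|=53/12, |T|=43/12
  updated: d(G,OT)=26, d(I,OT)=43, d(J,OT)=35/2, d(OT,R)=33/2, d(OT,W)=15, d(OT,Y)=85/2
2. join R+W (d=5, Q=-509/2) ⇒ RW; edges |R|=37/4, |W|=-17/4
  updated: d(G,RW)=28, d(I,RW)=43, d(J,RW)=30, d(OT,RW)=53/4, d(RW,Y)=8
3. join OT+RW (d=53/4, Q=-423/2) ⇒ ORTW; edges |OT|=73/8, |RW|=33/8
  updated: d(G,ORTW)=163/8, d(I,ORTW)=291/8, d(J,ORTW)=137/8, d(ORTW,Y)=149/8
4. join ORTW+Y (d=149/8, Q=-421/4) ⇒ ORTWY; edges |ORTW|=319/24, |Y|=16/3
  updated: d(G,ORTWY)=99/8, d(I,ORTWY)=107/8, d(J,ORTWY)=33/4
5. join G+ORTWY (d=99/8, Q=-341/8) ⇒ GORTWY; edges |G|=193/32, |ORTWY|=203/32
  updated: d(GORTWY,I)=7, d(GORTWY,J)=31/16
6. join GORTWY+I (d=7, Q=-207/16) ⇒ GIORTWY; edges |GORTWY|=79/32, |I|=145/32
  updated: d(GIORTWY,J)=-17/32
7. join GIORTWY+J (d=-17/32) ⇒ GIJORTWY; edges |GIORTWY|=-17/64, |J|=-17/64
final tree: (((G:193/32,(((O:53/12,T:43/12):73/8,(R:37/4,W:-17/4):33/8):319/24,Y:16/3):203/32):79/32,I:145/32):-17/64,J:-17/64)
total length: 2039/32

193/32,203/32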